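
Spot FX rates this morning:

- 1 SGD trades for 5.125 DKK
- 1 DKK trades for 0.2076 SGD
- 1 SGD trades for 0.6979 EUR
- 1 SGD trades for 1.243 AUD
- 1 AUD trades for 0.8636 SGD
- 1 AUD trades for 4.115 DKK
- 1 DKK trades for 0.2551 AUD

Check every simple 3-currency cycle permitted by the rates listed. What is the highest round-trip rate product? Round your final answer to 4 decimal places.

1.1291

SGD→DKK→AUD→SGD: 5.125 × 0.2551 × 0.8636 = 1.12906
SGD→AUD→DKK→SGD: 1.243 × 4.115 × 0.2076 = 1.06186
Maximum is SGD→DKK→AUD→SGD at 1.1291; arbitrage exists.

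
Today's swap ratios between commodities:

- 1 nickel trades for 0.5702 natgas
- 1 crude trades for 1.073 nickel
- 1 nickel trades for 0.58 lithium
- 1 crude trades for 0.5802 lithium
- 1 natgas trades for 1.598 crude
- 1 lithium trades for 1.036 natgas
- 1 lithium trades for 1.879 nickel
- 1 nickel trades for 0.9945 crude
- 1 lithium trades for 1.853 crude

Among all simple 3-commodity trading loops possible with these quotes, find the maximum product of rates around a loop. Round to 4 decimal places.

nickel→lithium→crude→nickel: 0.58 × 1.853 × 1.073 = 1.15320
nickel→crude→lithium→nickel: 0.9945 × 0.5802 × 1.879 = 1.08420
nickel→natgas→crude→nickel: 0.5702 × 1.598 × 1.073 = 0.97770
crude→lithium→natgas→crude: 0.5802 × 1.036 × 1.598 = 0.96054
Maximum is nickel→lithium→crude→nickel at 1.1532; arbitrage exists.

1.1532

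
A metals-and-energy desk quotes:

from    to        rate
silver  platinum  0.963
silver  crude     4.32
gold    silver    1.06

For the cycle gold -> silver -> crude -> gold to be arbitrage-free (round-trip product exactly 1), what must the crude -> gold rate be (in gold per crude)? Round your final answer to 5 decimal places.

Known legs of the cycle: 1.06 × 4.32 = 4.5792
For no arbitrage the full-cycle product must be 1, so the missing rate is 1 / 4.5792 ≈ 0.2183788.

0.21838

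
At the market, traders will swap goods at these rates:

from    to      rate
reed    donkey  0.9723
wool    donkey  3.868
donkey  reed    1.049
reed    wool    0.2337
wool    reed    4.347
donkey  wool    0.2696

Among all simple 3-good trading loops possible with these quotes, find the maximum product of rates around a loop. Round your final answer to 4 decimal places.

reed→donkey→wool→reed: 0.9723 × 0.2696 × 4.347 = 1.13949
reed→wool→donkey→reed: 0.2337 × 3.868 × 1.049 = 0.94825
Maximum is reed→donkey→wool→reed at 1.1395; arbitrage exists.

1.1395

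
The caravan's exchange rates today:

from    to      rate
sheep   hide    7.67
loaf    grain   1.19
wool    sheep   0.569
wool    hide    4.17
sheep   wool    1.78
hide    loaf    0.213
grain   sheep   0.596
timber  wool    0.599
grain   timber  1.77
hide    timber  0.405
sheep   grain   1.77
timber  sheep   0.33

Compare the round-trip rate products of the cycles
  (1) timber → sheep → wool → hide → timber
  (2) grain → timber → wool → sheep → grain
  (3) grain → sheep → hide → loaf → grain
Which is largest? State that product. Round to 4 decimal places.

1.1587

(1) 0.33 × 1.78 × 4.17 × 0.405 = 0.99203
(2) 1.77 × 0.599 × 0.569 × 1.77 = 1.06779
(3) 0.596 × 7.67 × 0.213 × 1.19 = 1.15869
Highest is cycle (3) at 1.1587 (>1, arbitrage).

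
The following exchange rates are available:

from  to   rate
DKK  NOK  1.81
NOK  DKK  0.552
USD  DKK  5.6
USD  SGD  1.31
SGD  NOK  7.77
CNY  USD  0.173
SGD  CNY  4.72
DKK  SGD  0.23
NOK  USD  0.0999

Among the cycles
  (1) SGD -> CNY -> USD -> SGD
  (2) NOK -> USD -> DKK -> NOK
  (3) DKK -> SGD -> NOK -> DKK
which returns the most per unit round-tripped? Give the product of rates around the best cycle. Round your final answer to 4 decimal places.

(1) 4.72 × 0.173 × 1.31 = 1.06969
(2) 0.0999 × 5.6 × 1.81 = 1.01259
(3) 0.23 × 7.77 × 0.552 = 0.98648
Highest is cycle (1) at 1.0697 (>1, arbitrage).

1.0697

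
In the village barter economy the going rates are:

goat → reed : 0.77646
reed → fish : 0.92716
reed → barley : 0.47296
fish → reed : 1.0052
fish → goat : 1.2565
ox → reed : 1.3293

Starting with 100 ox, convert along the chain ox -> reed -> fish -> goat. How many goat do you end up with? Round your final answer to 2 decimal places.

100 ox × 1.3293 = 132.93 reed
132.93 reed × 0.92716 = 123.2473788 fish
123.2473788 fish × 1.2565 = 154.8603314622 goat

154.86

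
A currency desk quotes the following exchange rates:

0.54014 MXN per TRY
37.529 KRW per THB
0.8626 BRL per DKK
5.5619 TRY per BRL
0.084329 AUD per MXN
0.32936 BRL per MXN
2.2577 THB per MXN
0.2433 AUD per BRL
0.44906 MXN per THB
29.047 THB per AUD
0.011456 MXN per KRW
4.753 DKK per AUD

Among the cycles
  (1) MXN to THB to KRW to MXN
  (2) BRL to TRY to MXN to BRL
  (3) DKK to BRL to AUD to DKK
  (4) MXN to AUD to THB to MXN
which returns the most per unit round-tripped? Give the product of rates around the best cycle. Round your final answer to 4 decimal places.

1.1000

(1) 2.2577 × 37.529 × 0.011456 = 0.97066
(2) 5.5619 × 0.54014 × 0.32936 = 0.98946
(3) 0.8626 × 0.2433 × 4.753 = 0.99751
(4) 0.084329 × 29.047 × 0.44906 = 1.09997
Highest is cycle (4) at 1.1000 (>1, arbitrage).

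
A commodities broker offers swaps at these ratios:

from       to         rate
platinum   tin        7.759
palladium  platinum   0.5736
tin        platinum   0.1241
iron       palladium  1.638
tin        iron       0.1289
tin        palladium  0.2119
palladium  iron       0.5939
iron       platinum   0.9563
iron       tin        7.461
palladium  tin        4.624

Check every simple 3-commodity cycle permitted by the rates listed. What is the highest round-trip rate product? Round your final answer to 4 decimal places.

palladium→tin→iron→palladium: 4.624 × 0.1289 × 1.638 = 0.97630
iron→platinum→tin→iron: 0.9563 × 7.759 × 0.1289 = 0.95643
palladium→platinum→tin→palladium: 0.5736 × 7.759 × 0.2119 = 0.94307
palladium→iron→tin→palladium: 0.5939 × 7.461 × 0.2119 = 0.93895
Maximum is palladium→tin→iron→palladium at 0.9763; no arbitrage — every cycle loses value.

0.9763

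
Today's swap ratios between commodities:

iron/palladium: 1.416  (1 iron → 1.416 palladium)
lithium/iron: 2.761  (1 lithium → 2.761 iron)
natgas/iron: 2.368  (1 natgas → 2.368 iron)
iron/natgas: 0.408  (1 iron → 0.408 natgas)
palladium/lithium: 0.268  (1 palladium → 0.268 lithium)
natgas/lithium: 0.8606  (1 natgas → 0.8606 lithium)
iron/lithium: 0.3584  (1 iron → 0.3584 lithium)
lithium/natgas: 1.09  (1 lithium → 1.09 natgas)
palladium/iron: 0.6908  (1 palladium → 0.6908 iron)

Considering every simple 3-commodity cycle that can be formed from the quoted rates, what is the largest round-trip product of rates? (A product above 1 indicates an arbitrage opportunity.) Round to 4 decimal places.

palladium→lithium→iron→palladium: 0.268 × 2.761 × 1.416 = 1.04777
iron→natgas→lithium→iron: 0.408 × 0.8606 × 2.761 = 0.96946
iron→lithium→natgas→iron: 0.3584 × 1.09 × 2.368 = 0.92507
Maximum is palladium→lithium→iron→palladium at 1.0478; arbitrage exists.

1.0478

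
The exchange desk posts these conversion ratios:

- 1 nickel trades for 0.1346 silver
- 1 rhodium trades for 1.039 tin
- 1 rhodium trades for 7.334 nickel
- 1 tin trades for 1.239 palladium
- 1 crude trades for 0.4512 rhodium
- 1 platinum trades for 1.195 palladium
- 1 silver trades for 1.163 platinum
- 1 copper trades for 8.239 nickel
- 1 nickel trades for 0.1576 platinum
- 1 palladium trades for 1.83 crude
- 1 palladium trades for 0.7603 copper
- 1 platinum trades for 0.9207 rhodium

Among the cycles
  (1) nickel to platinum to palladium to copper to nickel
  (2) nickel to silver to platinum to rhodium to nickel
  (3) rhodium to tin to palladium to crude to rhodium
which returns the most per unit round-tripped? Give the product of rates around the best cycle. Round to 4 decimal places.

1.1797

(1) 0.1576 × 1.195 × 0.7603 × 8.239 = 1.17973
(2) 0.1346 × 1.163 × 0.9207 × 7.334 = 1.05702
(3) 1.039 × 1.239 × 1.83 × 0.4512 = 1.06294
Highest is cycle (1) at 1.1797 (>1, arbitrage).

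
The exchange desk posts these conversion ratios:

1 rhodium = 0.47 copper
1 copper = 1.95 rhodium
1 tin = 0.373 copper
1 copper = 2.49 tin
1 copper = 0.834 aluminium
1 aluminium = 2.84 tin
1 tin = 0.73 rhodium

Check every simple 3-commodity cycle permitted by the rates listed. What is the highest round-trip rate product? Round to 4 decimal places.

aluminium→tin→copper→aluminium: 2.84 × 0.373 × 0.834 = 0.88347
rhodium→copper→tin→rhodium: 0.47 × 2.49 × 0.73 = 0.85432
Maximum is aluminium→tin→copper→aluminium at 0.8835; no arbitrage — every cycle loses value.

0.8835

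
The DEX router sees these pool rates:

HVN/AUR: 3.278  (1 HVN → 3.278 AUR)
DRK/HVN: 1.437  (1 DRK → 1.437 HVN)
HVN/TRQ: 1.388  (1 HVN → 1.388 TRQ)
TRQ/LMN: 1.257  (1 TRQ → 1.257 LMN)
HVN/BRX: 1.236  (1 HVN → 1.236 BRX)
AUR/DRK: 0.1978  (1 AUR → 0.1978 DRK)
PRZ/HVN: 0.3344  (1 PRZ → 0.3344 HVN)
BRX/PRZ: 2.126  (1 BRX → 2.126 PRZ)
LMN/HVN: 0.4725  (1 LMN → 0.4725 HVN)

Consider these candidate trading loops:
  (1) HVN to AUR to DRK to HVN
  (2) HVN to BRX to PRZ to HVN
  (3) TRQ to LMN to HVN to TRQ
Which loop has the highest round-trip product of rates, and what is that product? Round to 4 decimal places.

0.9317

(1) 3.278 × 0.1978 × 1.437 = 0.93173
(2) 1.236 × 2.126 × 0.3344 = 0.87871
(3) 1.257 × 0.4725 × 1.388 = 0.82438
Highest is cycle (1) at 0.9317 (≤1, no arbitrage).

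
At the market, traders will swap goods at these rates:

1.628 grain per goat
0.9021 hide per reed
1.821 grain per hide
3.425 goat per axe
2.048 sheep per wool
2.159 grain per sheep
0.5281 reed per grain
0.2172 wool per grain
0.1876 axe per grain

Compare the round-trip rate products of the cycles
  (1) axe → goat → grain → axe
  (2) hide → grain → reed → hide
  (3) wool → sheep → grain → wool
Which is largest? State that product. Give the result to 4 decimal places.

1.0460

(1) 3.425 × 1.628 × 0.1876 = 1.04604
(2) 1.821 × 0.5281 × 0.9021 = 0.86752
(3) 2.048 × 2.159 × 0.2172 = 0.96038
Highest is cycle (1) at 1.0460 (>1, arbitrage).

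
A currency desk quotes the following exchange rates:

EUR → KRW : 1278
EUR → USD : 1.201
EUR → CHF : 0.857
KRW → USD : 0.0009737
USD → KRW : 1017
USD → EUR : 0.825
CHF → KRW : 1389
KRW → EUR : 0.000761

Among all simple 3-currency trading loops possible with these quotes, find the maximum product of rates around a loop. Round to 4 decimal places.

1.0266

USD→EUR→KRW→USD: 0.825 × 1278 × 0.0009737 = 1.02662
USD→KRW→EUR→USD: 1017 × 0.000761 × 1.201 = 0.92950
KRW→EUR→CHF→KRW: 0.000761 × 0.857 × 1389 = 0.90587
Maximum is USD→EUR→KRW→USD at 1.0266; arbitrage exists.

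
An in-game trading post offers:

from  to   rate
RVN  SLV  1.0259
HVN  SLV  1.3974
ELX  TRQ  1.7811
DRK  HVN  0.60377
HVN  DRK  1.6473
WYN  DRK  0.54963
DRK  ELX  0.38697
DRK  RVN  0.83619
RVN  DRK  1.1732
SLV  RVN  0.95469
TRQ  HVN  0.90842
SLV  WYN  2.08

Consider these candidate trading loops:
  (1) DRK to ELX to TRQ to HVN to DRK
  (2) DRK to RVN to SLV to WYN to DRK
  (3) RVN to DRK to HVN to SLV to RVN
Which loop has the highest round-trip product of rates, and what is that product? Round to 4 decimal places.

1.0314

(1) 0.38697 × 1.7811 × 0.90842 × 1.6473 = 1.03139
(2) 0.83619 × 1.0259 × 2.08 × 0.54963 = 0.98072
(3) 1.1732 × 0.60377 × 1.3974 × 0.95469 = 0.94499
Highest is cycle (1) at 1.0314 (>1, arbitrage).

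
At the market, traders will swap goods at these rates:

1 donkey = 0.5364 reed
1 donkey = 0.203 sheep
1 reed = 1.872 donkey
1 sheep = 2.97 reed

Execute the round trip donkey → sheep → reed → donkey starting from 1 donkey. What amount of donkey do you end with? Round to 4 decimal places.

1.1286

1 donkey × 0.203 = 0.203 sheep
0.203 sheep × 2.97 = 0.60291 reed
0.60291 reed × 1.872 = 1.12864752 donkey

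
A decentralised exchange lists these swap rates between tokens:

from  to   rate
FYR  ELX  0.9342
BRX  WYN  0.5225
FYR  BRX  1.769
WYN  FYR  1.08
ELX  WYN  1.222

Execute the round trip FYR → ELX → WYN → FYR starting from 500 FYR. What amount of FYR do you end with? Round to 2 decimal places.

500 FYR × 0.9342 = 467.1 ELX
467.1 ELX × 1.222 = 570.7962 WYN
570.7962 WYN × 1.08 = 616.459896 FYR

616.46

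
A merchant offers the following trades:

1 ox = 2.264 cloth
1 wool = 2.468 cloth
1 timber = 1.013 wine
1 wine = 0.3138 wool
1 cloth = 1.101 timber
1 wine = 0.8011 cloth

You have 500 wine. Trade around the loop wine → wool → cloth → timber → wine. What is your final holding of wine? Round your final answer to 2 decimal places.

500 wine × 0.3138 = 156.9 wool
156.9 wool × 2.468 = 387.2292 cloth
387.2292 cloth × 1.101 = 426.3393492 timber
426.3393492 timber × 1.013 = 431.8817607396 wine

431.88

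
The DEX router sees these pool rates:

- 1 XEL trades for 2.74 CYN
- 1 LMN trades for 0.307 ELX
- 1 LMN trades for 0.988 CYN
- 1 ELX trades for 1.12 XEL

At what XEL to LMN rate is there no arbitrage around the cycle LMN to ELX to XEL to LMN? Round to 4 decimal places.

2.9083

Known legs of the cycle: 0.307 × 1.12 = 0.34384
For no arbitrage the full-cycle product must be 1, so the missing rate is 1 / 0.34384 ≈ 2.908329.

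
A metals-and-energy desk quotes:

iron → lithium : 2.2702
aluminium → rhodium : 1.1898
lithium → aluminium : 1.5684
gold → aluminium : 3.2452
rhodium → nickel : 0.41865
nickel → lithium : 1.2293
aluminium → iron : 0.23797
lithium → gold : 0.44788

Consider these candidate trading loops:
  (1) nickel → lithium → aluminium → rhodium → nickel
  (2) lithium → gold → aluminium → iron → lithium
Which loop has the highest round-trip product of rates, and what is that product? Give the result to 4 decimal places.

(1) 1.2293 × 1.5684 × 1.1898 × 0.41865 = 0.96037
(2) 0.44788 × 3.2452 × 0.23797 × 2.2702 = 0.78522
Highest is cycle (1) at 0.9604 (≤1, no arbitrage).

0.9604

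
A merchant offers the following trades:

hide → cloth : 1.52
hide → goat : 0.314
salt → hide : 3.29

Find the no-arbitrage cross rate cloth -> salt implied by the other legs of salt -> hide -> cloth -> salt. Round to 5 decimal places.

Known legs of the cycle: 3.29 × 1.52 = 5.0008
For no arbitrage the full-cycle product must be 1, so the missing rate is 1 / 5.0008 ≈ 0.1999680.

0.19997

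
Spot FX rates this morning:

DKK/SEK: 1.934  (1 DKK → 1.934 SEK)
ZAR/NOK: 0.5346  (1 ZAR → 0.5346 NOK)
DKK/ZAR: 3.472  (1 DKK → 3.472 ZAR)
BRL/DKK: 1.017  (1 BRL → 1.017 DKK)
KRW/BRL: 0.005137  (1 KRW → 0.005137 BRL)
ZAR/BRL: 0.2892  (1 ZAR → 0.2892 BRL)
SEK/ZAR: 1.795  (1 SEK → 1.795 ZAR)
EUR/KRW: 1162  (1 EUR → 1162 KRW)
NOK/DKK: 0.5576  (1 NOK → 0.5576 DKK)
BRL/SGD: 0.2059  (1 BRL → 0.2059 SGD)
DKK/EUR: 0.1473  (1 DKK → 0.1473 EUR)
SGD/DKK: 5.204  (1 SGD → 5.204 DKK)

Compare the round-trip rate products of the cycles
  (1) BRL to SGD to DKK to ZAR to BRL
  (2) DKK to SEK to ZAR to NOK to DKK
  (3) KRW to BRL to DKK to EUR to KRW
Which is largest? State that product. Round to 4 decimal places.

(1) 0.2059 × 5.204 × 3.472 × 0.2892 = 1.07590
(2) 1.934 × 1.795 × 0.5346 × 0.5576 = 1.03484
(3) 0.005137 × 1.017 × 0.1473 × 1162 = 0.89421
Highest is cycle (1) at 1.0759 (>1, arbitrage).

1.0759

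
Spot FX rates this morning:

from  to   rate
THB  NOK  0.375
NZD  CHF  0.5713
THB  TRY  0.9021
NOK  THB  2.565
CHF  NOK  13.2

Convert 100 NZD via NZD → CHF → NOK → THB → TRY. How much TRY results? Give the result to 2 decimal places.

1744.94

100 NZD × 0.5713 = 57.13 CHF
57.13 CHF × 13.2 = 754.116 NOK
754.116 NOK × 2.565 = 1934.30754 THB
1934.30754 THB × 0.9021 = 1744.938831834 TRY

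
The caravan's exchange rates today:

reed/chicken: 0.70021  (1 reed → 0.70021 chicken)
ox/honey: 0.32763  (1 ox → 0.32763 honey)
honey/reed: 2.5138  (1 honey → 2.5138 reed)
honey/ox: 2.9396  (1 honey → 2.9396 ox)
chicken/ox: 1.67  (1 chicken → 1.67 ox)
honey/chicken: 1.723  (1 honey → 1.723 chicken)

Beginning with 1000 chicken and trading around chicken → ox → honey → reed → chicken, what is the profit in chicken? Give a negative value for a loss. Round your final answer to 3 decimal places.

-36.927

1000 chicken × 1.67 = 1670 ox
1670 ox × 0.32763 = 547.1421 honey
547.1421 honey × 2.5138 = 1375.40581098 reed
1375.40581098 reed × 0.70021 = 963.0729029063058 chicken
Net change: 963.0729029063058 − 1000 = -36.9270970936942 chicken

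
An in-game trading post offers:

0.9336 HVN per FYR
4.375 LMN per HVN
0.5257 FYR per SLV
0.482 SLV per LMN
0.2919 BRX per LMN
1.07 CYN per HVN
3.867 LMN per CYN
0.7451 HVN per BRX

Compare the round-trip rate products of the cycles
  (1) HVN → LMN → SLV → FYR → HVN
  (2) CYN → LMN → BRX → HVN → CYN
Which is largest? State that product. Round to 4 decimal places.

(1) 4.375 × 0.482 × 0.5257 × 0.9336 = 1.03496
(2) 3.867 × 0.2919 × 0.7451 × 1.07 = 0.89993
Highest is cycle (1) at 1.0350 (>1, arbitrage).

1.0350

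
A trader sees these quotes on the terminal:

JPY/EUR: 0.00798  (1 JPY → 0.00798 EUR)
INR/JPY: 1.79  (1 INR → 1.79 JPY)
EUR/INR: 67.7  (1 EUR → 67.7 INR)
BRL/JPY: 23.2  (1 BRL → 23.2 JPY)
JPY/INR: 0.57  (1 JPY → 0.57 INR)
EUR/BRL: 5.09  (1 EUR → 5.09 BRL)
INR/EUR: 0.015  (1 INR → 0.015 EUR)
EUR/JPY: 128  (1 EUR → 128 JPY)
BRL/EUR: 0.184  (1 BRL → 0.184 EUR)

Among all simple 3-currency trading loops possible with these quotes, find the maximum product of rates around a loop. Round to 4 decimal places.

JPY→INR→EUR→JPY: 0.57 × 0.015 × 128 = 1.09440
JPY→EUR→INR→JPY: 0.00798 × 67.7 × 1.79 = 0.96704
JPY→EUR→BRL→JPY: 0.00798 × 5.09 × 23.2 = 0.94234
Maximum is JPY→INR→EUR→JPY at 1.0944; arbitrage exists.

1.0944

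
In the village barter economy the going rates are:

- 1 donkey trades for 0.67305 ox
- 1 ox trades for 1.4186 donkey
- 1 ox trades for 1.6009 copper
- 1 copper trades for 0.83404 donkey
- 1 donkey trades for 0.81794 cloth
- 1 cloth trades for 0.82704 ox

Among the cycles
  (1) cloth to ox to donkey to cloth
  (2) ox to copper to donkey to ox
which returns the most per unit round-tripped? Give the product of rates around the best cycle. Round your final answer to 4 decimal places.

(1) 0.82704 × 1.4186 × 0.81794 = 0.95964
(2) 1.6009 × 0.83404 × 0.67305 = 0.89867
Highest is cycle (1) at 0.9596 (≤1, no arbitrage).

0.9596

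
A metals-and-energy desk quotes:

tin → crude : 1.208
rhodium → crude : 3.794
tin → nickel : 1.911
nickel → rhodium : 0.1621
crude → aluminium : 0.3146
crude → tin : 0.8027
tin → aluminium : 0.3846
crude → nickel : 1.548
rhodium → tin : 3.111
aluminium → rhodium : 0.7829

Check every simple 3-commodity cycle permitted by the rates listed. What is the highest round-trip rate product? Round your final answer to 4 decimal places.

0.9637

nickel→rhodium→tin→nickel: 0.1621 × 3.111 × 1.911 = 0.96370
nickel→rhodium→crude→nickel: 0.1621 × 3.794 × 1.548 = 0.95203
rhodium→tin→aluminium→rhodium: 3.111 × 0.3846 × 0.7829 = 0.93673
rhodium→crude→aluminium→rhodium: 3.794 × 0.3146 × 0.7829 = 0.93446
Maximum is nickel→rhodium→tin→nickel at 0.9637; no arbitrage — every cycle loses value.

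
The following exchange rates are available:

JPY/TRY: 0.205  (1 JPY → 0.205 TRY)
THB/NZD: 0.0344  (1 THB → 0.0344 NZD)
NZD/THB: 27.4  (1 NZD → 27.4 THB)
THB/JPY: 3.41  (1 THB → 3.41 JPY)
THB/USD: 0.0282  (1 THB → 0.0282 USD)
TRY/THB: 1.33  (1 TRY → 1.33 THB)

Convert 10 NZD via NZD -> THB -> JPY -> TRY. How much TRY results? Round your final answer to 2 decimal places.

191.54

10 NZD × 27.4 = 274 THB
274 THB × 3.41 = 934.34 JPY
934.34 JPY × 0.205 = 191.5397 TRY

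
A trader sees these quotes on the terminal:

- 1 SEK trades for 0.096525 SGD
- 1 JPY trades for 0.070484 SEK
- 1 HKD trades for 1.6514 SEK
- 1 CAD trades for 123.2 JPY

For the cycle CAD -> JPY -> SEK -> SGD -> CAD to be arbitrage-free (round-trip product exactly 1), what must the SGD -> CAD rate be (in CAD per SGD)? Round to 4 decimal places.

1.1931

Known legs of the cycle: 123.2 × 0.070484 × 0.096525 = 0.83818726992
For no arbitrage the full-cycle product must be 1, so the missing rate is 1 / 0.83818726992 ≈ 1.193051.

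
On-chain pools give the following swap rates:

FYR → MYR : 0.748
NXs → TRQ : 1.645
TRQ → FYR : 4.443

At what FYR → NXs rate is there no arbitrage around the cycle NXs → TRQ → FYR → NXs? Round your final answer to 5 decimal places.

0.13682

Known legs of the cycle: 1.645 × 4.443 = 7.308735
For no arbitrage the full-cycle product must be 1, so the missing rate is 1 / 7.308735 ≈ 0.1368226.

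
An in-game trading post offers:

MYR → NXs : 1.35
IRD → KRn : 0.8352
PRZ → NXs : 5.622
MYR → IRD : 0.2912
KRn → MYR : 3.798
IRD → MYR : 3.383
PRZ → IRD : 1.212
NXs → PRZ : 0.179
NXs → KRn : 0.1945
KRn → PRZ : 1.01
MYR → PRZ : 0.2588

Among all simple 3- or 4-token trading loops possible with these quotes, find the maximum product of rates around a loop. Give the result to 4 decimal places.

PRZ→NXs→KRn→PRZ: 5.622 × 0.1945 × 1.01 = 1.10441
MYR→PRZ→NXs→KRn→MYR: 0.2588 × 5.622 × 0.1945 × 3.798 = 1.07481
MYR→PRZ→IRD→MYR: 0.2588 × 1.212 × 3.383 = 1.06113
PRZ→IRD→KRn→PRZ: 1.212 × 0.8352 × 1.01 = 1.02239
MYR→NXs→KRn→MYR: 1.35 × 0.1945 × 3.798 = 0.99726
MYR→PRZ→IRD→KRn→MYR: 0.2588 × 1.212 × 0.8352 × 3.798 = 0.99498
MYR→NXs→PRZ→IRD→MYR: 1.35 × 0.179 × 1.212 × 3.383 = 0.99081
MYR→IRD→KRn→MYR: 0.2912 × 0.8352 × 3.798 = 0.92371
Maximum is PRZ→NXs→KRn→PRZ at 1.1044; arbitrage exists.

1.1044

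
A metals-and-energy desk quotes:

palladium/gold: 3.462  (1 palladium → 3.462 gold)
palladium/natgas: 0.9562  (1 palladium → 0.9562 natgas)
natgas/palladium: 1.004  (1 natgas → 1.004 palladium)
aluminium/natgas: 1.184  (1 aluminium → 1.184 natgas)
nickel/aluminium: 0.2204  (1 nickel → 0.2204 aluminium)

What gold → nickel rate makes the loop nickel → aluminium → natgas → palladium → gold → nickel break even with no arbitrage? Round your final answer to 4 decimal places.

1.1025

Known legs of the cycle: 0.2204 × 1.184 × 1.004 × 3.462 = 0.9070350486528
For no arbitrage the full-cycle product must be 1, so the missing rate is 1 / 0.9070350486528 ≈ 1.102493.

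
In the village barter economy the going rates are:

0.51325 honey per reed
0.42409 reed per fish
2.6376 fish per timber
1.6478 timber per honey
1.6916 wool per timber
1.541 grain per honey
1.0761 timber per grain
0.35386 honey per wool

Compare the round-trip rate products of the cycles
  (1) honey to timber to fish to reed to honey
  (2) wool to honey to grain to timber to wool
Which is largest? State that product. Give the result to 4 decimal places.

(1) 1.6478 × 2.6376 × 0.42409 × 0.51325 = 0.94602
(2) 0.35386 × 1.541 × 1.0761 × 1.6916 = 0.99262
Highest is cycle (2) at 0.9926 (≤1, no arbitrage).

0.9926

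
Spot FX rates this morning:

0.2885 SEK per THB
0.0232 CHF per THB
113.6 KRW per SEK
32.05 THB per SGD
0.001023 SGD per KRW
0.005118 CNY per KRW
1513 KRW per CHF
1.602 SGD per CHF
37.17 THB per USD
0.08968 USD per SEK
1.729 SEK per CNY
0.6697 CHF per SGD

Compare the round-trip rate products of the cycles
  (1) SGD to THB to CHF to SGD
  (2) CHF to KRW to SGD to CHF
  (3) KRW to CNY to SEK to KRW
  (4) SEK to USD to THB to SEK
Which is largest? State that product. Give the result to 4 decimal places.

1.1912

(1) 32.05 × 0.0232 × 1.602 = 1.19118
(2) 1513 × 0.001023 × 0.6697 = 1.03656
(3) 0.005118 × 1.729 × 113.6 = 1.00525
(4) 0.08968 × 37.17 × 0.2885 = 0.96169
Highest is cycle (1) at 1.1912 (>1, arbitrage).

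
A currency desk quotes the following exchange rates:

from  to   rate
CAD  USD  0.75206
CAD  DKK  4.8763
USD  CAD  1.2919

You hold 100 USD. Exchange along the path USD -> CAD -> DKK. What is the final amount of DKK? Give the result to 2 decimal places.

100 USD × 1.2919 = 129.19 CAD
129.19 CAD × 4.8763 = 629.969197 DKK

629.97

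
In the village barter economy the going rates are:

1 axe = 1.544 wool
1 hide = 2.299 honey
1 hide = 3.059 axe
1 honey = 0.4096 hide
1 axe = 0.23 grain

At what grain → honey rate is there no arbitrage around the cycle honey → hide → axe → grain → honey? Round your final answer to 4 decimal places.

Known legs of the cycle: 0.4096 × 3.059 × 0.23 = 0.288182272
For no arbitrage the full-cycle product must be 1, so the missing rate is 1 / 0.288182272 ≈ 3.470026.

3.4700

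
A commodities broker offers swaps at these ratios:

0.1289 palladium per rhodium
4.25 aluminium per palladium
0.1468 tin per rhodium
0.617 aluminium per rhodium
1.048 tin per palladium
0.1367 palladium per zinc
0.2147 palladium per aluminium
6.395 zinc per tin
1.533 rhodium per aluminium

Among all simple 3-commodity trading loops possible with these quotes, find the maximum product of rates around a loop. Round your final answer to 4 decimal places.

0.9162

tin→zinc→palladium→tin: 6.395 × 0.1367 × 1.048 = 0.91616
palladium→aluminium→rhodium→palladium: 4.25 × 1.533 × 0.1289 = 0.83982
Maximum is tin→zinc→palladium→tin at 0.9162; no arbitrage — every cycle loses value.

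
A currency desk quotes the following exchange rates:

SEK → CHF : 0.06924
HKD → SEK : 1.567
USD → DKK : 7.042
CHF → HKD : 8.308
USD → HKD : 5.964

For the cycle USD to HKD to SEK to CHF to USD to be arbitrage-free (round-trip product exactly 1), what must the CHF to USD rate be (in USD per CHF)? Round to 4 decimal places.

Known legs of the cycle: 5.964 × 1.567 × 0.06924 = 0.64708851312
For no arbitrage the full-cycle product must be 1, so the missing rate is 1 / 0.64708851312 ≈ 1.545384.

1.5454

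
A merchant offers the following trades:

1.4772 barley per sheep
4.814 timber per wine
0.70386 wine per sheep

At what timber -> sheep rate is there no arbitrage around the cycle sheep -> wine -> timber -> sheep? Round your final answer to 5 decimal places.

Known legs of the cycle: 0.70386 × 4.814 = 3.38838204
For no arbitrage the full-cycle product must be 1, so the missing rate is 1 / 3.38838204 ≈ 0.2951261.

0.29513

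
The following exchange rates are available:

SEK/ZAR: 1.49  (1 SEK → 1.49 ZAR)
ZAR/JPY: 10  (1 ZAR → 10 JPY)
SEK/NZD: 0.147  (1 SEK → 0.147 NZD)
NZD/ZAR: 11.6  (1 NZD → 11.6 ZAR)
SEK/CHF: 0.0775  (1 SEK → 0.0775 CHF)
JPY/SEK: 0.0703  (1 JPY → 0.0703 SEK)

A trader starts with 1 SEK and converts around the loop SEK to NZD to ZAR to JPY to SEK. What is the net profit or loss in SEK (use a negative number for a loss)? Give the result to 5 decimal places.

0.19876

1 SEK × 0.147 = 0.147 NZD
0.147 NZD × 11.6 = 1.7052 ZAR
1.7052 ZAR × 10 = 17.052 JPY
17.052 JPY × 0.0703 = 1.1987556 SEK
Net change: 1.1987556 − 1 = 0.1987556 SEK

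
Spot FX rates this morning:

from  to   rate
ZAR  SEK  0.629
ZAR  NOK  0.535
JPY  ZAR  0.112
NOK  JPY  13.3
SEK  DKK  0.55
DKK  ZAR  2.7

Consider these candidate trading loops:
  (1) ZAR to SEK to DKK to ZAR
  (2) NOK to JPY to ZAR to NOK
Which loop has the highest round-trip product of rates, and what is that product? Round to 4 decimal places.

0.9341

(1) 0.629 × 0.55 × 2.7 = 0.93407
(2) 13.3 × 0.112 × 0.535 = 0.79694
Highest is cycle (1) at 0.9341 (≤1, no arbitrage).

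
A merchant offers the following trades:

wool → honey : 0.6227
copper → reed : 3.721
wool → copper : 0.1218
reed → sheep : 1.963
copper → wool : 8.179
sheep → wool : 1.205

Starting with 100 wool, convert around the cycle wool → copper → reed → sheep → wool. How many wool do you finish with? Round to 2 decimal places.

100 wool × 0.1218 = 12.18 copper
12.18 copper × 3.721 = 45.32178 reed
45.32178 reed × 1.963 = 88.96665414 sheep
88.96665414 sheep × 1.205 = 107.2048182387 wool

107.20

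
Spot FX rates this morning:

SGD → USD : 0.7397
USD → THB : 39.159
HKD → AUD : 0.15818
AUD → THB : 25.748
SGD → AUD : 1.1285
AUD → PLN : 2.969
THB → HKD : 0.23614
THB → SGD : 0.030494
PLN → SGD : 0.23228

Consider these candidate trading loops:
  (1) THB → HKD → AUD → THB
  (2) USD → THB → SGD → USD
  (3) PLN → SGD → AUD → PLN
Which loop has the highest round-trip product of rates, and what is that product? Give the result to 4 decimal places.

(1) 0.23614 × 0.15818 × 25.748 = 0.96176
(2) 39.159 × 0.030494 × 0.7397 = 0.88329
(3) 0.23228 × 1.1285 × 2.969 = 0.77826
Highest is cycle (1) at 0.9618 (≤1, no arbitrage).

0.9618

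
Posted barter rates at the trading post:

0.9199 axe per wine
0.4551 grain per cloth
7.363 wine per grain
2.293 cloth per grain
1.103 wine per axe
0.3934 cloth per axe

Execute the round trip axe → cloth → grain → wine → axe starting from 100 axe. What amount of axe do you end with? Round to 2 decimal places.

121.27

100 axe × 0.3934 = 39.34 cloth
39.34 cloth × 0.4551 = 17.903634 grain
17.903634 grain × 7.363 = 131.824457142 wine
131.824457142 wine × 0.9199 = 121.2653181249258 axe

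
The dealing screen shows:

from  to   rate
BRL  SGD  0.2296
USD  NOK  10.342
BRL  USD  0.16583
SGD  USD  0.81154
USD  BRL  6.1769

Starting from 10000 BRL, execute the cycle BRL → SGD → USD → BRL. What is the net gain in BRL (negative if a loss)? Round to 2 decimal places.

1509.39

10000 BRL × 0.2296 = 2296 SGD
2296 SGD × 0.81154 = 1863.29584 USD
1863.29584 USD × 6.1769 = 11509.392074096 BRL
Net change: 11509.392074096 − 10000 = 1509.392074096 BRL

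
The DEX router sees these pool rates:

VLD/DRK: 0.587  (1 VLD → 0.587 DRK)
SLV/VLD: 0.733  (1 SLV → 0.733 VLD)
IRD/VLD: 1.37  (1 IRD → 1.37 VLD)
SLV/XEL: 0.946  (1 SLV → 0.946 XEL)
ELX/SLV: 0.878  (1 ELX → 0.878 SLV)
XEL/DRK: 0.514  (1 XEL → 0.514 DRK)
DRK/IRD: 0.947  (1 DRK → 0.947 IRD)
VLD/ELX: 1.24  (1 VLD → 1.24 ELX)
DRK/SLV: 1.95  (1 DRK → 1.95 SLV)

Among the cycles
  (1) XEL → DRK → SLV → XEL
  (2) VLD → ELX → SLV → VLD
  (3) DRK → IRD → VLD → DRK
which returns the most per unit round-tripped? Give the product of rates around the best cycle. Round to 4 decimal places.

(1) 0.514 × 1.95 × 0.946 = 0.94818
(2) 1.24 × 0.878 × 0.733 = 0.79803
(3) 0.947 × 1.37 × 0.587 = 0.76157
Highest is cycle (1) at 0.9482 (≤1, no arbitrage).

0.9482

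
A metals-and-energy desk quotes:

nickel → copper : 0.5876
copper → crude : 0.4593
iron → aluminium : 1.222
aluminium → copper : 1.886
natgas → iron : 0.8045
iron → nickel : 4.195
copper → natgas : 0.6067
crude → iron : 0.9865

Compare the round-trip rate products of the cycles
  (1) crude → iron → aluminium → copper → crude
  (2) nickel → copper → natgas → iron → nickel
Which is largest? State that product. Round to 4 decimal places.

(1) 0.9865 × 1.222 × 1.886 × 0.4593 = 1.04425
(2) 0.5876 × 0.6067 × 0.8045 × 4.195 = 1.20313
Highest is cycle (2) at 1.2031 (>1, arbitrage).

1.2031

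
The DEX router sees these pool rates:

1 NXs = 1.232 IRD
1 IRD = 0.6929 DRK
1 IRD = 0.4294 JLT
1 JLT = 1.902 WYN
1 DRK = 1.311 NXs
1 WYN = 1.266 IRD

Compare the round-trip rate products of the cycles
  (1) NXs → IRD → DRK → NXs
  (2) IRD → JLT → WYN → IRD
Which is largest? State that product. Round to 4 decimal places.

1.1191

(1) 1.232 × 0.6929 × 1.311 = 1.11914
(2) 0.4294 × 1.902 × 1.266 = 1.03397
Highest is cycle (1) at 1.1191 (>1, arbitrage).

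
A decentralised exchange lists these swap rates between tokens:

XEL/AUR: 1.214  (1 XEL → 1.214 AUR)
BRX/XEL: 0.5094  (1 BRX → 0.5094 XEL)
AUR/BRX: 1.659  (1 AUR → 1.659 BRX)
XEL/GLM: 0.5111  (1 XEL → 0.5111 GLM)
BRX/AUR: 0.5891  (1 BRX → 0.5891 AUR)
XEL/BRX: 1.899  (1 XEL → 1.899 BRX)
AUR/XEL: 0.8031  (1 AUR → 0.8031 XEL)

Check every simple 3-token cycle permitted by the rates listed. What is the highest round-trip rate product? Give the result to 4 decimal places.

1.0259

AUR→BRX→XEL→AUR: 1.659 × 0.5094 × 1.214 = 1.02594
AUR→XEL→BRX→AUR: 0.8031 × 1.899 × 0.5891 = 0.89843
Maximum is AUR→BRX→XEL→AUR at 1.0259; arbitrage exists.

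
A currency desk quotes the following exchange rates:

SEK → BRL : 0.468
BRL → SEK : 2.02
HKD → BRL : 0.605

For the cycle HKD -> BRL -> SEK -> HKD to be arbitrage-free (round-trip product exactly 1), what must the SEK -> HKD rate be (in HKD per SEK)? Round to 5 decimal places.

Known legs of the cycle: 0.605 × 2.02 = 1.2221
For no arbitrage the full-cycle product must be 1, so the missing rate is 1 / 1.2221 ≈ 0.8182636.

0.81826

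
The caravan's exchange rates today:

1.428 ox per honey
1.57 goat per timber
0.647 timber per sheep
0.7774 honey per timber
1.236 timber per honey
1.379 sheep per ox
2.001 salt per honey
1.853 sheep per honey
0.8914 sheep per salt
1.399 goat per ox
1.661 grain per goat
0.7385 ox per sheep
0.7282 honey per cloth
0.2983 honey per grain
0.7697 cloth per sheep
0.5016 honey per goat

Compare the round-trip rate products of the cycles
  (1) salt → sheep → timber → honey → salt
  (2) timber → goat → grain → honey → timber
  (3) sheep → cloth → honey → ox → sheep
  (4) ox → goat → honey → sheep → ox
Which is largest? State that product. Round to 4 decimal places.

1.1037

(1) 0.8914 × 0.647 × 0.7774 × 2.001 = 0.89716
(2) 1.57 × 1.661 × 0.2983 × 1.236 = 0.96148
(3) 0.7697 × 0.7282 × 1.428 × 1.379 = 1.10373
(4) 1.399 × 0.5016 × 1.853 × 0.7385 = 0.96029
Highest is cycle (3) at 1.1037 (>1, arbitrage).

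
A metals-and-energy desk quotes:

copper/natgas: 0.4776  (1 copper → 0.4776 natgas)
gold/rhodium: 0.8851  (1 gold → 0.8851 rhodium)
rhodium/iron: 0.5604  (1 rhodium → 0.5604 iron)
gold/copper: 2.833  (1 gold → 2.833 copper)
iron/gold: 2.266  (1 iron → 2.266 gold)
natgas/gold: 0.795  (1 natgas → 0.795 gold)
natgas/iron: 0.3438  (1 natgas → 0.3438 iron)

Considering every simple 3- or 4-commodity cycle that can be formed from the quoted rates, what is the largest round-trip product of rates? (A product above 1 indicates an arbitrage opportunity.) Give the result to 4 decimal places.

iron→gold→rhodium→iron: 2.266 × 0.8851 × 0.5604 = 1.12396
natgas→gold→copper→natgas: 0.795 × 2.833 × 0.4776 = 1.07567
natgas→iron→gold→copper→natgas: 0.3438 × 2.266 × 2.833 × 0.4776 = 1.05409
Maximum is iron→gold→rhodium→iron at 1.1240; arbitrage exists.

1.1240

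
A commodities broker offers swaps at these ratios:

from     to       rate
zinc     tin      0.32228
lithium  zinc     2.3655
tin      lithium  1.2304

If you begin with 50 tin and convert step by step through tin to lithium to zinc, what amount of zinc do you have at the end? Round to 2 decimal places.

50 tin × 1.2304 = 61.52 lithium
61.52 lithium × 2.3655 = 145.52556 zinc

145.53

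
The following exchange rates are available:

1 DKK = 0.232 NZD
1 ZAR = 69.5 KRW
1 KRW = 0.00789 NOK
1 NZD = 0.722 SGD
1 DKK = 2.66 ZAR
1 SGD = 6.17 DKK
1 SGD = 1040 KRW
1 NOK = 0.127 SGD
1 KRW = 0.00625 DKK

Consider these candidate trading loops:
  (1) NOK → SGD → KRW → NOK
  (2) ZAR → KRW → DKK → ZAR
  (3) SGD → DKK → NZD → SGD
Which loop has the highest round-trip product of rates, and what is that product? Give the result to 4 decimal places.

1.1554

(1) 0.127 × 1040 × 0.00789 = 1.04211
(2) 69.5 × 0.00625 × 2.66 = 1.15544
(3) 6.17 × 0.232 × 0.722 = 1.03350
Highest is cycle (2) at 1.1554 (>1, arbitrage).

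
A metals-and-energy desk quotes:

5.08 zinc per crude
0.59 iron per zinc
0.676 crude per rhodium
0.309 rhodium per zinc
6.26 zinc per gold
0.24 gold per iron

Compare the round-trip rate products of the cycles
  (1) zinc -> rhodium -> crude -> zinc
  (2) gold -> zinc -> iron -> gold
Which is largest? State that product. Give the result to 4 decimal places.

1.0611

(1) 0.309 × 0.676 × 5.08 = 1.06113
(2) 6.26 × 0.59 × 0.24 = 0.88642
Highest is cycle (1) at 1.0611 (>1, arbitrage).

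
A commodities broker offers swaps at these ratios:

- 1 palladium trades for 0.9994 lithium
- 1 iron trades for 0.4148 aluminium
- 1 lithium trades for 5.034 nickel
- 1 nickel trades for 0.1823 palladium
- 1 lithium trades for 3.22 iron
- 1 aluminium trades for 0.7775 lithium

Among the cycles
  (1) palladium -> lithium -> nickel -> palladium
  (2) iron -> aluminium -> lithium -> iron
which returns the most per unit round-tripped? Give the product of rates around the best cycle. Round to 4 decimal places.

(1) 0.9994 × 5.034 × 0.1823 = 0.91715
(2) 0.4148 × 0.7775 × 3.22 = 1.03847
Highest is cycle (2) at 1.0385 (>1, arbitrage).

1.0385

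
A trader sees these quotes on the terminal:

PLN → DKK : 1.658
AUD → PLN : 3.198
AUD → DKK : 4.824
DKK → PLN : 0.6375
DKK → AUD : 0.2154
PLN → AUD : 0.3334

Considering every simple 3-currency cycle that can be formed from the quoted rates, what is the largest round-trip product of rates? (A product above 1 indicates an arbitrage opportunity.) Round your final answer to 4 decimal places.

1.1421

PLN→DKK→AUD→PLN: 1.658 × 0.2154 × 3.198 = 1.14211
PLN→AUD→DKK→PLN: 0.3334 × 4.824 × 0.6375 = 1.02531
Maximum is PLN→DKK→AUD→PLN at 1.1421; arbitrage exists.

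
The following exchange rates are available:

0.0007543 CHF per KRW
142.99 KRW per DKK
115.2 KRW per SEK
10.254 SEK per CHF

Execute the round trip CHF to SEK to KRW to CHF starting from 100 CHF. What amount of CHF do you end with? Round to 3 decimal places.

100 CHF × 10.254 = 1025.4 SEK
1025.4 SEK × 115.2 = 118126.08 KRW
118126.08 KRW × 0.0007543 = 89.102502144 CHF

89.103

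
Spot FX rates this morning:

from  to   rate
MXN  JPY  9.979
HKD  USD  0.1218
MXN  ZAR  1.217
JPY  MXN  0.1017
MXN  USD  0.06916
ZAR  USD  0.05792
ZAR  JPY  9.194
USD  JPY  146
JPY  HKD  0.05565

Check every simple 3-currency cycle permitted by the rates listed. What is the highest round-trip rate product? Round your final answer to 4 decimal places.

1.1379

JPY→MXN→ZAR→JPY: 0.1017 × 1.217 × 9.194 = 1.13793
JPY→MXN→USD→JPY: 0.1017 × 0.06916 × 146 = 1.02690
HKD→USD→JPY→HKD: 0.1218 × 146 × 0.05565 = 0.98961
Maximum is JPY→MXN→ZAR→JPY at 1.1379; arbitrage exists.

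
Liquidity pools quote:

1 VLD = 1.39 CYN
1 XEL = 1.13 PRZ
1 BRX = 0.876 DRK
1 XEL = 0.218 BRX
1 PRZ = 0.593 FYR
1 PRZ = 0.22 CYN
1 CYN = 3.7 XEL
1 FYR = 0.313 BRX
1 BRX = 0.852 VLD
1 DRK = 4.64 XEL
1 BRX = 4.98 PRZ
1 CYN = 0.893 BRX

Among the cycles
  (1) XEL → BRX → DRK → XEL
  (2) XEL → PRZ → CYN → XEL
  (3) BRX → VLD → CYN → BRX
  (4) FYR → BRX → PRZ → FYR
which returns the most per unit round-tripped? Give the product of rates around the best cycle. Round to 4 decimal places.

1.0576

(1) 0.218 × 0.876 × 4.64 = 0.88609
(2) 1.13 × 0.22 × 3.7 = 0.91982
(3) 0.852 × 1.39 × 0.893 = 1.05756
(4) 0.313 × 4.98 × 0.593 = 0.92433
Highest is cycle (3) at 1.0576 (>1, arbitrage).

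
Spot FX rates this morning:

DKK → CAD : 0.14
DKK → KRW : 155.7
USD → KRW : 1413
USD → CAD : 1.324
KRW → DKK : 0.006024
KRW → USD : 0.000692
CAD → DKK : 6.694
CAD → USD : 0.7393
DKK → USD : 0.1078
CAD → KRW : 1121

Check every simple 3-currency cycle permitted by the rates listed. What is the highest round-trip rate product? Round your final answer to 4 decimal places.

1.0271

CAD→KRW→USD→CAD: 1121 × 0.000692 × 1.324 = 1.02707
DKK→USD→CAD→DKK: 0.1078 × 1.324 × 6.694 = 0.95542
DKK→CAD→KRW→DKK: 0.14 × 1121 × 0.006024 = 0.94541
DKK→USD→KRW→DKK: 0.1078 × 1413 × 0.006024 = 0.91758
Maximum is CAD→KRW→USD→CAD at 1.0271; arbitrage exists.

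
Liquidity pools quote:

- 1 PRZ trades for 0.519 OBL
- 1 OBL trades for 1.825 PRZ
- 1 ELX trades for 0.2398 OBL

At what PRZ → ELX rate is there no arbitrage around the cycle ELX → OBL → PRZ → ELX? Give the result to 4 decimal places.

2.2850

Known legs of the cycle: 0.2398 × 1.825 = 0.437635
For no arbitrage the full-cycle product must be 1, so the missing rate is 1 / 0.437635 ≈ 2.285009.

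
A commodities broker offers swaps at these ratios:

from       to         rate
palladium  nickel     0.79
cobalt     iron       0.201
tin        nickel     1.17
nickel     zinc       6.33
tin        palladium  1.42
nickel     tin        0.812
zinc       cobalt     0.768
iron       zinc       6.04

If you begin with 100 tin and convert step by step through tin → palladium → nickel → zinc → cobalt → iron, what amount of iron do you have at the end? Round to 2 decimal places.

100 tin × 1.42 = 142 palladium
142 palladium × 0.79 = 112.18 nickel
112.18 nickel × 6.33 = 710.0994 zinc
710.0994 zinc × 0.768 = 545.3563392 cobalt
545.3563392 cobalt × 0.201 = 109.6166241792 iron

109.62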